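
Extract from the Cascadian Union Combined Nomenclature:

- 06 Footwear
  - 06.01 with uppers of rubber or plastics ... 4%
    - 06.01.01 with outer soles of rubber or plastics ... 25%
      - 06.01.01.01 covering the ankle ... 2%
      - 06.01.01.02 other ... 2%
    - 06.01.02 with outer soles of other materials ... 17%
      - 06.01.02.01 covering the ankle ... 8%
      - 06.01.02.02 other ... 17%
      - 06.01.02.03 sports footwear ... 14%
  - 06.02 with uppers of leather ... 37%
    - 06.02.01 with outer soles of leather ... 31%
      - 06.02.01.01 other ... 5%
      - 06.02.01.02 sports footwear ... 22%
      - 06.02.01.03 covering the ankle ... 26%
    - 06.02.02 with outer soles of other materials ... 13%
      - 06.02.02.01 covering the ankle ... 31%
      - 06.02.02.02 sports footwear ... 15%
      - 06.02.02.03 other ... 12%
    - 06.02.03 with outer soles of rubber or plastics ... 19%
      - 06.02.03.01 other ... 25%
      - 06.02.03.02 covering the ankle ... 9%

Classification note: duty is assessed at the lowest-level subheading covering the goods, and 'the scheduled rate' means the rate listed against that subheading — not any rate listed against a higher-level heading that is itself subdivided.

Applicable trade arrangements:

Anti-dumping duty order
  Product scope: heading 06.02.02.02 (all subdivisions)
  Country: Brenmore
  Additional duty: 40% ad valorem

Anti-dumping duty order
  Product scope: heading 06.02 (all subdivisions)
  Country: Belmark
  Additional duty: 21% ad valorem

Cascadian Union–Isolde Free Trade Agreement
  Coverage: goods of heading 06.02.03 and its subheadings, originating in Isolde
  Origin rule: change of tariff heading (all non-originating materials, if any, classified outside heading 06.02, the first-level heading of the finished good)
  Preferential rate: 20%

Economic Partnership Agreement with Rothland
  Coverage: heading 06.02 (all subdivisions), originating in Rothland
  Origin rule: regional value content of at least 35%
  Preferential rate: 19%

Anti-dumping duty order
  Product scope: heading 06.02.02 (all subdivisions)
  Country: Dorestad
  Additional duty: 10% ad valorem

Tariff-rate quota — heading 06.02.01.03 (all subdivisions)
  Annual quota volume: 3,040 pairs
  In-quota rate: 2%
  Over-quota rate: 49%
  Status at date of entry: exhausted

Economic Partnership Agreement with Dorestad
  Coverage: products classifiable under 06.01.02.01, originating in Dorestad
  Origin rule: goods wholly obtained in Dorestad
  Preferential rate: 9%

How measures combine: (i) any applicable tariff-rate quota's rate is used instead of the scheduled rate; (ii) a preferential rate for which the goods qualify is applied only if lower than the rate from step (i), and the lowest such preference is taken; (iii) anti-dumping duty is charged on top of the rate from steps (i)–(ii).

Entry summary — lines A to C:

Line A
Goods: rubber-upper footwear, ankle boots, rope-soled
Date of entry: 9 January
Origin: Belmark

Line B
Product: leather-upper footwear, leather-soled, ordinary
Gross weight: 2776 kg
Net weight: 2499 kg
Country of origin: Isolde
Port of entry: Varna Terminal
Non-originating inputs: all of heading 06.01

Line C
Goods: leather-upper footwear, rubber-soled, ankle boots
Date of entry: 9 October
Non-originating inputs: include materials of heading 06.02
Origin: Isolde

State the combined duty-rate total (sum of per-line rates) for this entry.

Line A: rubber-upper → 06.01; rope-soled → 06.01.02; ankle boots → 06.01.02.01. Scheduled 8%. No special measure applies. → 8%.
Line B: leather-upper → 06.02; leather-soled → 06.02.01; ordinary → 06.02.01.01. Scheduled 5%. Isolde agreement on 06.02.03: 06.02.01.01 not covered. → 5%.
Line C: leather-upper → 06.02; rubber-soled → 06.02.03; ankle boots → 06.02.03.02. Scheduled 9%. Isolde agreement on 06.02.03: CTH not met. → 9%.
Sum: 8% + 5% + 9% = 22%.

22%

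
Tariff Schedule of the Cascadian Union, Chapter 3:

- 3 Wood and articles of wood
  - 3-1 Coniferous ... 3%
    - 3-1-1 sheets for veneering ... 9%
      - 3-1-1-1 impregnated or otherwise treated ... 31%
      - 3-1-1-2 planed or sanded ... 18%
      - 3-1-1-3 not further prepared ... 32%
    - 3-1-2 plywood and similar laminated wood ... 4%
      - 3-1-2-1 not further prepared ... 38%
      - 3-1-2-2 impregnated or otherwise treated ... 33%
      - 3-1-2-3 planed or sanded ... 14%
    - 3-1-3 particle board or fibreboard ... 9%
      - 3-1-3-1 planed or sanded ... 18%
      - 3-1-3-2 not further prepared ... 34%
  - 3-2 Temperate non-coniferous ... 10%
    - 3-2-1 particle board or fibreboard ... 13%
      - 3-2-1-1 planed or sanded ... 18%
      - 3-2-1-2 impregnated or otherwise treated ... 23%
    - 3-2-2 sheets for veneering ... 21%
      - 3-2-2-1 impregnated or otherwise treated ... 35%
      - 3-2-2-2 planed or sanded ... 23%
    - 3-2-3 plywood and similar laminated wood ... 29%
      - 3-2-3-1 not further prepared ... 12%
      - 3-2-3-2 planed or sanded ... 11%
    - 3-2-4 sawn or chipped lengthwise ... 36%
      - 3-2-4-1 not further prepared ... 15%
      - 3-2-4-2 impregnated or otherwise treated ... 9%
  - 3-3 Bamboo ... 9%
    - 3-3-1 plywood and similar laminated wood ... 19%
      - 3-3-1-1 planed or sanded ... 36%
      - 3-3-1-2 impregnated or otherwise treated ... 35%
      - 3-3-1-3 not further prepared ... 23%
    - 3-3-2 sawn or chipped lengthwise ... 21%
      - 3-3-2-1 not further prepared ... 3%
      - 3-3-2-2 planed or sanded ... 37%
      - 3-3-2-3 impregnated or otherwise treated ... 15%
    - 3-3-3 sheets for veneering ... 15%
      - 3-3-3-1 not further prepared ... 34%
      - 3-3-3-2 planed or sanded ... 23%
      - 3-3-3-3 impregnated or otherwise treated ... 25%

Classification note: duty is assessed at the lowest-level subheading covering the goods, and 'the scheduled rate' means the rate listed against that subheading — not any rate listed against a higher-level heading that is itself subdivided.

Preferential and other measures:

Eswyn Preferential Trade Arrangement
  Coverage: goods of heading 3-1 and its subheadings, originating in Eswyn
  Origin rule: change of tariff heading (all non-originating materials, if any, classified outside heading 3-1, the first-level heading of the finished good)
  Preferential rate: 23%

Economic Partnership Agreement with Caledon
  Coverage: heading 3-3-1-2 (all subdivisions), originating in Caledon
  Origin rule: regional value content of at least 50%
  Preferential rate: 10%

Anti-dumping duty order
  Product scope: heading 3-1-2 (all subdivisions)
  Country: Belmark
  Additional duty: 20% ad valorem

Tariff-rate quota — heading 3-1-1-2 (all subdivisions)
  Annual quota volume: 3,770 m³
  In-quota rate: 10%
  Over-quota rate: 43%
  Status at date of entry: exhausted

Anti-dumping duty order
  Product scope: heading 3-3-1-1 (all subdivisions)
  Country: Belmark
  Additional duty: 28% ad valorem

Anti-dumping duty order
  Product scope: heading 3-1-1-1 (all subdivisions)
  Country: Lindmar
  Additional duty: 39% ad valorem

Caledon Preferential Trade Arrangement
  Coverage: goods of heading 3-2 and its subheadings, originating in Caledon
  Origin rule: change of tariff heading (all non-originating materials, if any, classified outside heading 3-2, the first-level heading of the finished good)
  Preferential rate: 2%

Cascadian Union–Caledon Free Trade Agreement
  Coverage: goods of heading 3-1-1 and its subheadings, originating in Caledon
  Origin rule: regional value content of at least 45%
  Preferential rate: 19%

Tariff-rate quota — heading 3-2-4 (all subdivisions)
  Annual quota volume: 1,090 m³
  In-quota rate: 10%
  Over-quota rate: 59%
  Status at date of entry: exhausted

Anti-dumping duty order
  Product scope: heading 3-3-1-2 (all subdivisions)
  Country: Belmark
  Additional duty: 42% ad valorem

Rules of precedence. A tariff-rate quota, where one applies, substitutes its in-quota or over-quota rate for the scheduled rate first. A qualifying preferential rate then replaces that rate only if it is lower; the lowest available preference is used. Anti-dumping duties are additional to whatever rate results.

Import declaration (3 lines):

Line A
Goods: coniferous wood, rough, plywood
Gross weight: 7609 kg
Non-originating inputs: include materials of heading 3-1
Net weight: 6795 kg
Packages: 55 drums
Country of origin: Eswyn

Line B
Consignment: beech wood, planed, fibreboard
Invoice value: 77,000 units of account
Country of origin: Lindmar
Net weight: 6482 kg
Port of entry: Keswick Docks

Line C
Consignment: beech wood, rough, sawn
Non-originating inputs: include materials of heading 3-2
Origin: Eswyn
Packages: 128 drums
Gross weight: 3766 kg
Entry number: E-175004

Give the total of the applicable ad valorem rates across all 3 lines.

Line A: coniferous → 3-1; plywood → 3-1-2; rough → 3-1-2-1. Scheduled 38%. Eswyn agreement on 3-1: CTH not met. → 38%.
Line B: beech → 3-2; fibreboard → 3-2-1; planed → 3-2-1-1. Scheduled 18%. No special measure applies. → 18%.
Line C: beech → 3-2; sawn → 3-2-4; rough → 3-2-4-1. Scheduled 15%. quota on 3-2-4 exhausted → over-quota 59%; Eswyn agreement on 3-1: 3-2-4-1 not covered. → 59%.
Sum: 38% + 18% + 59% = 115%.

115%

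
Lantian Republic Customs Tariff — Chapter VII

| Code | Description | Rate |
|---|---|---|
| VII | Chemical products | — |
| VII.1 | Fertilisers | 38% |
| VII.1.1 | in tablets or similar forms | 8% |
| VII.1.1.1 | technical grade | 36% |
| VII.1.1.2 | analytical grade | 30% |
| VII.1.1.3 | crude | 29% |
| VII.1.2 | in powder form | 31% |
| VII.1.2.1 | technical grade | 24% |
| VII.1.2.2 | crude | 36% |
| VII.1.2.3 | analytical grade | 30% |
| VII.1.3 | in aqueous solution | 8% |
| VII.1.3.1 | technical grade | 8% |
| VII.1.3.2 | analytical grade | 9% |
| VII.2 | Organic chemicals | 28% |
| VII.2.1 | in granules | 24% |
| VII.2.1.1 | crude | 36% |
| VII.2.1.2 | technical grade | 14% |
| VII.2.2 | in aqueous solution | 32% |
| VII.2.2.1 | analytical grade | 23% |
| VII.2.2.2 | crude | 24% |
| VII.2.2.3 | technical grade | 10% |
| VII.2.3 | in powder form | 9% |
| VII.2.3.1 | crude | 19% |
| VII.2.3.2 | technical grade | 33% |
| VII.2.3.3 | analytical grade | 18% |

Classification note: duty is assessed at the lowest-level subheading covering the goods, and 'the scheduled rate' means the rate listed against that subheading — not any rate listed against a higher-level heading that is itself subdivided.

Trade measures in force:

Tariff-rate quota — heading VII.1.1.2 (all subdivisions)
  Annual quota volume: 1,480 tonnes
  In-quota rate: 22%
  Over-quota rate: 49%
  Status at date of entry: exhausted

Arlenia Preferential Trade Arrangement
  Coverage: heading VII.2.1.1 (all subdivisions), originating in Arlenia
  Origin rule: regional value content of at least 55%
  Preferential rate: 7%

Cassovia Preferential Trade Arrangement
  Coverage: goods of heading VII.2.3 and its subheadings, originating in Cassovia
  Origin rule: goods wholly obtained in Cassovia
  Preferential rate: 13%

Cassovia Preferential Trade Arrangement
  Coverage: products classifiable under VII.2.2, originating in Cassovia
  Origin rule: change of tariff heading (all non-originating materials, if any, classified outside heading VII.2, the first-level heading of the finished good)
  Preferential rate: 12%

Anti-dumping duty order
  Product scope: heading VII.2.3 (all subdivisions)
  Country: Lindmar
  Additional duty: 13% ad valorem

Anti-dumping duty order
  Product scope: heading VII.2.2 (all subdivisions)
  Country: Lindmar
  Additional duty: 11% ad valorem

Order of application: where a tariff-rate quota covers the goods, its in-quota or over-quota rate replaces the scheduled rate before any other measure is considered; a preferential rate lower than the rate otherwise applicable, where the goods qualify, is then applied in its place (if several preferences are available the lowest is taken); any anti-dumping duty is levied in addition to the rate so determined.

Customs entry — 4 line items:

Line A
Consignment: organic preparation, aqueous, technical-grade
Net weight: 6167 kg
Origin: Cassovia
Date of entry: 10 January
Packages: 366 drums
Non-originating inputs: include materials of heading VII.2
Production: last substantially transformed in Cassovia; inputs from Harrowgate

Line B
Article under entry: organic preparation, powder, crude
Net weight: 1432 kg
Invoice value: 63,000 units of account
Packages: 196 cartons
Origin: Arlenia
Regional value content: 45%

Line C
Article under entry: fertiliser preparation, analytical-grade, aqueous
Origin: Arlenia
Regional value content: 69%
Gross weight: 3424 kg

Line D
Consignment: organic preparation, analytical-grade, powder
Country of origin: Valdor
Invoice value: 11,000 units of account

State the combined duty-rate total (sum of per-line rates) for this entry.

Line A: organic → VII.2; aqueous → VII.2.2; technical-grade → VII.2.2.3. Scheduled 10%. Cassovia agreement on VII.2.3: VII.2.2.3 not covered; Cassovia agreement on VII.2.2: CTH not met. → 10%.
Line B: organic → VII.2; powder → VII.2.3; crude → VII.2.3.1. Scheduled 19%. Arlenia agreement on VII.2.1.1: VII.2.3.1 not covered. → 19%.
Line C: fertiliser → VII.1; aqueous → VII.1.3; analytical-grade → VII.1.3.2. Scheduled 9%. Arlenia agreement on VII.2.1.1: VII.1.3.2 not covered. → 9%.
Line D: organic → VII.2; powder → VII.2.3; analytical-grade → VII.2.3.3. Scheduled 18%. No special measure applies. → 18%.
Sum: 10% + 19% + 9% + 18% = 56%.

56%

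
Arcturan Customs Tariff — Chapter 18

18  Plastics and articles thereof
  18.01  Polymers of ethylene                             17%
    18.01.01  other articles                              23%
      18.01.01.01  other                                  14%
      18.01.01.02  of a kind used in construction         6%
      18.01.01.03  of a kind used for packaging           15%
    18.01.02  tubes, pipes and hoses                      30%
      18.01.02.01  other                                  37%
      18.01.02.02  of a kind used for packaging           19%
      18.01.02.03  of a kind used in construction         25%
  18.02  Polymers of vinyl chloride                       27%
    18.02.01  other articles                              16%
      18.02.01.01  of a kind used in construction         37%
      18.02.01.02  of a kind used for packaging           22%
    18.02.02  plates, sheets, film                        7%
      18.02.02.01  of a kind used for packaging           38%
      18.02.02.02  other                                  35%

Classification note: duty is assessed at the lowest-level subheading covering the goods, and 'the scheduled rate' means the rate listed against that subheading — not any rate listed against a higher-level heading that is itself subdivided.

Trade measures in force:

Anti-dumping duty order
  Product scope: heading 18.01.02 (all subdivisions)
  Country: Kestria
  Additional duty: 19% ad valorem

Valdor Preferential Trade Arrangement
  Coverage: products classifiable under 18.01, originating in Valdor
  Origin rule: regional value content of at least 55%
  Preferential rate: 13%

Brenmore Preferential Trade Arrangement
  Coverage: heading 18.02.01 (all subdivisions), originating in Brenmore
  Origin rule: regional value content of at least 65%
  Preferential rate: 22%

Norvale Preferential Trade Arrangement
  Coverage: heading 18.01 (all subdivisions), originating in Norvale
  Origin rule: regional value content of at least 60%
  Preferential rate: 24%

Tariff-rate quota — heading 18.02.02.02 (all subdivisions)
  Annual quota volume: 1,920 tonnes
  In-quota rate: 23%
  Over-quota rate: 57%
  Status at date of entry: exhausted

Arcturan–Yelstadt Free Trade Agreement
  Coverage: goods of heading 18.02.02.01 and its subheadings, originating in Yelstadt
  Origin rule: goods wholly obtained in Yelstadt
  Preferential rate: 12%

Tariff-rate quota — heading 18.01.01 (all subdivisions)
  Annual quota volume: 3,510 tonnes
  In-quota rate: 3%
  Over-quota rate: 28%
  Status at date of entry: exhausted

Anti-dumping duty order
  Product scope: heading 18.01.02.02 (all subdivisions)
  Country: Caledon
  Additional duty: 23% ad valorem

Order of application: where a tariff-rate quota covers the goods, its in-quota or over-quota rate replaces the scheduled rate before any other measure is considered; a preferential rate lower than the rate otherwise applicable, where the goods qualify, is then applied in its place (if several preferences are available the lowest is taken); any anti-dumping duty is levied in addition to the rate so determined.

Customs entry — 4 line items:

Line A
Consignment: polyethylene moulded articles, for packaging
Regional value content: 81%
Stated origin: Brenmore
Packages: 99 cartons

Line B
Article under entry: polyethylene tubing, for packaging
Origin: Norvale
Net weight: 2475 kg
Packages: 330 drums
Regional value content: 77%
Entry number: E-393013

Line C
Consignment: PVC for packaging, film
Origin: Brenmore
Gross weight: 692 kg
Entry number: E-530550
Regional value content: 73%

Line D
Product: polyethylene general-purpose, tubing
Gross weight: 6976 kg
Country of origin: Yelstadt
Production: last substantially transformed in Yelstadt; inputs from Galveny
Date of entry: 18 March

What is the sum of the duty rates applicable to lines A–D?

Line A: polyethylene → 18.01; moulded articles → 18.01.01; for packaging → 18.01.01.03. Scheduled 15%. quota on 18.01.01 exhausted → over-quota 28%; Brenmore agreement on 18.02.01: 18.01.01.03 not covered. → 28%.
Line B: polyethylene → 18.01; tubing → 18.01.02; for packaging → 18.01.02.02. Scheduled 19%. Norvale agreement on 18.01: RVC ≥ 60% → 24% available; preference 24% not lower than 19% → no reduction. → 19%.
Line C: PVC → 18.02; film → 18.02.02; for packaging → 18.02.02.01. Scheduled 38%. Brenmore agreement on 18.02.01: 18.02.02.01 not covered. → 38%.
Line D: polyethylene → 18.01; tubing → 18.01.02; general-purpose → 18.01.02.01. Scheduled 37%. Yelstadt agreement on 18.02.02.01: 18.01.02.01 not covered. → 37%.
Sum: 28% + 19% + 38% + 37% = 122%.

122%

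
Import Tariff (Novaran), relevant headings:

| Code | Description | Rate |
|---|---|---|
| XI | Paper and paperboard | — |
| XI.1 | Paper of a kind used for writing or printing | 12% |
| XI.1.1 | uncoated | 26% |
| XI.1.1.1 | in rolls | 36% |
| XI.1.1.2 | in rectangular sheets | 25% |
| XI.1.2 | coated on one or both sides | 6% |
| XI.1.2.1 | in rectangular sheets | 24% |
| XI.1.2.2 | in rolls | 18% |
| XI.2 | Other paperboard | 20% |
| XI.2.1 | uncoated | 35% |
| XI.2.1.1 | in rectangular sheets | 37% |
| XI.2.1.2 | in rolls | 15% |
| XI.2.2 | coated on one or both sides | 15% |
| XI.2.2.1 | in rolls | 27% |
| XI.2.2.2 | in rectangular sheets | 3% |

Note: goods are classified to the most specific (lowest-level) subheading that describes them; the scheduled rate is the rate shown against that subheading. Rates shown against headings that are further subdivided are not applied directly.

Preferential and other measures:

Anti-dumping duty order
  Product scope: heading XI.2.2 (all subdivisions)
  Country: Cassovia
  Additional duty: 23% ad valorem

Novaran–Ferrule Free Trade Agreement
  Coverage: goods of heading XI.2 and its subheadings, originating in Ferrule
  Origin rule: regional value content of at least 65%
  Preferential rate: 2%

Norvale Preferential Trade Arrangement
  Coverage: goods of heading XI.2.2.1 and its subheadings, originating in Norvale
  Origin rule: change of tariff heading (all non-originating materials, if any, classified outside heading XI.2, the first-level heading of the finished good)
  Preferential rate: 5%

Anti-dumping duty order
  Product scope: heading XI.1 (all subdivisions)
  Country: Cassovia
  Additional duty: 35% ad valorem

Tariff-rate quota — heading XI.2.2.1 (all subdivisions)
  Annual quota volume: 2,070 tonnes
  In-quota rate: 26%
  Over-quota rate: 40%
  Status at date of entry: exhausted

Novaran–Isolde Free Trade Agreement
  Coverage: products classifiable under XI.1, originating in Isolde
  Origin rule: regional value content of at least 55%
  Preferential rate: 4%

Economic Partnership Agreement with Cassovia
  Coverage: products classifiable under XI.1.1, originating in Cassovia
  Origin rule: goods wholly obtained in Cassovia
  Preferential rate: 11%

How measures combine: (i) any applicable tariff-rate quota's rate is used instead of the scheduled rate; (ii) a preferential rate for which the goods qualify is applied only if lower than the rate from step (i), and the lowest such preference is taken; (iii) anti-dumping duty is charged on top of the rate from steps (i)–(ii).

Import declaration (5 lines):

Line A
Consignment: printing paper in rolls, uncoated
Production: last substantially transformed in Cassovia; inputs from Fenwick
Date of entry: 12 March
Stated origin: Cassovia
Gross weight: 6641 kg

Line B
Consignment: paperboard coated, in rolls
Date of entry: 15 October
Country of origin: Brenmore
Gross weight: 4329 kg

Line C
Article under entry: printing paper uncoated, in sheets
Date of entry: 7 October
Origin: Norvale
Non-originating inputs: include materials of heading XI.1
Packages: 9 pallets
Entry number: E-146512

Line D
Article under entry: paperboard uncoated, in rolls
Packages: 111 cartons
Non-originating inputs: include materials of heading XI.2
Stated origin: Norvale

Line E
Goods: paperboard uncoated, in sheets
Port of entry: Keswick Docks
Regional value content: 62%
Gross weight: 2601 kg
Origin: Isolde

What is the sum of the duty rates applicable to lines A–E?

188%

Line A: printing paper → XI.1; uncoated → XI.1.1; in rolls → XI.1.1.1. Scheduled 36%. Cassovia agreement on XI.1.1: not wholly obtained; anti-dumping (Cassovia, XI.1): +35%; total 36% + 35% = 71%. → 71%.
Line B: paperboard → XI.2; coated → XI.2.2; in rolls → XI.2.2.1. Scheduled 27%. quota on XI.2.2.1 exhausted → over-quota 40%. → 40%.
Line C: printing paper → XI.1; uncoated → XI.1.1; in sheets → XI.1.1.2. Scheduled 25%. Norvale agreement on XI.2.2.1: XI.1.1.2 not covered. → 25%.
Line D: paperboard → XI.2; uncoated → XI.2.1; in rolls → XI.2.1.2. Scheduled 15%. Norvale agreement on XI.2.2.1: XI.2.1.2 not covered. → 15%.
Line E: paperboard → XI.2; uncoated → XI.2.1; in sheets → XI.2.1.1. Scheduled 37%. Isolde agreement on XI.1: XI.2.1.1 not covered. → 37%.
Sum: 71% + 40% + 25% + 15% + 37% = 188%.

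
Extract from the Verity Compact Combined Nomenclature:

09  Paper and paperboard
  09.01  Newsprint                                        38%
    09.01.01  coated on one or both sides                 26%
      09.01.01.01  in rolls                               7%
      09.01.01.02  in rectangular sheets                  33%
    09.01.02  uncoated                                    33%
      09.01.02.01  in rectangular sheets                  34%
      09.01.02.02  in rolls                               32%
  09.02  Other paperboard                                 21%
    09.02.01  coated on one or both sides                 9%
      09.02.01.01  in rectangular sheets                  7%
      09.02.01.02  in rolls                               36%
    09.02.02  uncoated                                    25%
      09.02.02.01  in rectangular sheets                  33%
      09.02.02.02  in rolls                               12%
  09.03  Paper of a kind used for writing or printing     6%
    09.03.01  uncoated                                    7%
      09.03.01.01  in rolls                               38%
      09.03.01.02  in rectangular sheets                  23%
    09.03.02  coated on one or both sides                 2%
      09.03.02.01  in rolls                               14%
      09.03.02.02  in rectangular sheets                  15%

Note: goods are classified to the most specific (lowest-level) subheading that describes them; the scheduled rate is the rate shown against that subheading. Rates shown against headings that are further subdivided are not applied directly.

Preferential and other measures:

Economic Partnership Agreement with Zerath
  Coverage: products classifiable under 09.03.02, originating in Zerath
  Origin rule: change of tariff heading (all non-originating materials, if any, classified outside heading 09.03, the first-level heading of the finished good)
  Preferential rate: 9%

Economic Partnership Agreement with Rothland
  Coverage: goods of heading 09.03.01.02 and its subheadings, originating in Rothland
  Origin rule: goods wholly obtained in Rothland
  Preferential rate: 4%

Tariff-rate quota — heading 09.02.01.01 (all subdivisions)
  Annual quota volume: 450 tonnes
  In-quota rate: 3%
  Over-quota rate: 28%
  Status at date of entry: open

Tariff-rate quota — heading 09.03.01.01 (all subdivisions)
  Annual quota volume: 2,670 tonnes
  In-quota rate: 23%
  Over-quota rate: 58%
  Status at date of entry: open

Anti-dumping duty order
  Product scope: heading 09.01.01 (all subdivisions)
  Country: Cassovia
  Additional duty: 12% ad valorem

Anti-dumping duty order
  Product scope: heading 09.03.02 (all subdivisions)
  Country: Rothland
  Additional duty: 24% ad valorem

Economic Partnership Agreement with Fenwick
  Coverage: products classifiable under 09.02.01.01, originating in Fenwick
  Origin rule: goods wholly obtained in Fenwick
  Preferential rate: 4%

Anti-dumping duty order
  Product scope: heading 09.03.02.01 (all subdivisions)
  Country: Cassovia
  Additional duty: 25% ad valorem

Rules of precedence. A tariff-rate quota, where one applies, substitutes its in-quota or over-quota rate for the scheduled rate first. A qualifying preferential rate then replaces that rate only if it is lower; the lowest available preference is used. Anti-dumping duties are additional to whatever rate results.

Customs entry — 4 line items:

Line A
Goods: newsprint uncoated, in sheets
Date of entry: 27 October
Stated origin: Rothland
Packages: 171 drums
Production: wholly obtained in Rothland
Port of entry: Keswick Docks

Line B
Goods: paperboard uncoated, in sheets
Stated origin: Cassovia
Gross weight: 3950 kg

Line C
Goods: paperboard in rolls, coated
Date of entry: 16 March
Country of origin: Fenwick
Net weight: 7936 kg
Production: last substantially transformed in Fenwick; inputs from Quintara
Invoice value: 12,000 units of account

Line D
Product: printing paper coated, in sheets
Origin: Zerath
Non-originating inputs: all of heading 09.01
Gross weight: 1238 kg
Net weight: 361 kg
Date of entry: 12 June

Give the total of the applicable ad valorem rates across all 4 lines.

Line A: newsprint → 09.01; uncoated → 09.01.02; in sheets → 09.01.02.01. Scheduled 34%. Rothland agreement on 09.03.01.02: 09.01.02.01 not covered. → 34%.
Line B: paperboard → 09.02; uncoated → 09.02.02; in sheets → 09.02.02.01. Scheduled 33%. No special measure applies. → 33%.
Line C: paperboard → 09.02; coated → 09.02.01; in rolls → 09.02.01.02. Scheduled 36%. Fenwick agreement on 09.02.01.01: 09.02.01.02 not covered. → 36%.
Line D: printing paper → 09.03; coated → 09.03.02; in sheets → 09.03.02.02. Scheduled 15%. Zerath agreement on 09.03.02: CTH met → 9% available; preferential 9%. → 9%.
Sum: 34% + 33% + 36% + 9% = 112%.

112%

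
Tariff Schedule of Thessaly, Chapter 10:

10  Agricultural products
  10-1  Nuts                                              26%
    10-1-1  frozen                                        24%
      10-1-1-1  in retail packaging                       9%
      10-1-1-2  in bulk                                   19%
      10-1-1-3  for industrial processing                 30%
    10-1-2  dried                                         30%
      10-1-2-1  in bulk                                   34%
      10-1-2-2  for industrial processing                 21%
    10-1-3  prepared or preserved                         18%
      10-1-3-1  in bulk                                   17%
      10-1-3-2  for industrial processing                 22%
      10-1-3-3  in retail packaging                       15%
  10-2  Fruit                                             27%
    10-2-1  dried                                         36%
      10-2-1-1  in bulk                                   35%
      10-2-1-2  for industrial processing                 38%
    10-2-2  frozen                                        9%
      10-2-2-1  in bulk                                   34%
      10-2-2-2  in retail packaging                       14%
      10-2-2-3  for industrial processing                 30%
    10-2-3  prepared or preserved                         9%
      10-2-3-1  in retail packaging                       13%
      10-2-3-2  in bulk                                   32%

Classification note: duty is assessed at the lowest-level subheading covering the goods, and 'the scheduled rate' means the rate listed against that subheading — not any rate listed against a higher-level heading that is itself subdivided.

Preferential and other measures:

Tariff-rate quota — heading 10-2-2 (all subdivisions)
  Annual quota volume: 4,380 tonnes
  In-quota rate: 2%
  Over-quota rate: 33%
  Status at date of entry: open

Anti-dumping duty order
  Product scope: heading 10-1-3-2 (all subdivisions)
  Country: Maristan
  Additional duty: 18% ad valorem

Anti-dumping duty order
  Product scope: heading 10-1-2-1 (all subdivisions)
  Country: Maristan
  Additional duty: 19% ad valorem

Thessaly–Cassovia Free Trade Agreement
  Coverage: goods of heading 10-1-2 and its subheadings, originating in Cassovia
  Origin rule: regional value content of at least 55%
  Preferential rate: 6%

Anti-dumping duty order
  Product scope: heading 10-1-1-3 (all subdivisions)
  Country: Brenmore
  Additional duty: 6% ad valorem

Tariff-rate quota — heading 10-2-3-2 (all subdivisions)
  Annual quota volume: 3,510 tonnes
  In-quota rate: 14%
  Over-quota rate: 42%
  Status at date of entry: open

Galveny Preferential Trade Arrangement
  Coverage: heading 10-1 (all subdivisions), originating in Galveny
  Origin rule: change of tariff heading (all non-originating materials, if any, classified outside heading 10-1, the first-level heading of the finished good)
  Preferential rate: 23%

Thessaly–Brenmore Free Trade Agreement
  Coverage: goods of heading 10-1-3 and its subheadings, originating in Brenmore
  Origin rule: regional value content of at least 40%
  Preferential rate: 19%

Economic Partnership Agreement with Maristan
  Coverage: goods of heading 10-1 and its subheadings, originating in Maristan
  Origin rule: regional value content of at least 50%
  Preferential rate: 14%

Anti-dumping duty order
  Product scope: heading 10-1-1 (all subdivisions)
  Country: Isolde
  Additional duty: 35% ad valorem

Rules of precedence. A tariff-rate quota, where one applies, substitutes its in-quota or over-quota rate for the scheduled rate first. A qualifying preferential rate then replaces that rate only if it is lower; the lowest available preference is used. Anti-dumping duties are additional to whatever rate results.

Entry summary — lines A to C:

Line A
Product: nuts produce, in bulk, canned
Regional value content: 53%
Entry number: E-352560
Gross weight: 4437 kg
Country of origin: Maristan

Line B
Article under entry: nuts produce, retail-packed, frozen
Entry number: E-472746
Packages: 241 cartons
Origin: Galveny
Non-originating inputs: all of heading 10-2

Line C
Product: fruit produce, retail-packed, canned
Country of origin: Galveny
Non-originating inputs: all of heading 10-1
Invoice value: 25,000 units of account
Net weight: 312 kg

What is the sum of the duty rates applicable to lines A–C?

Line A: nuts → 10-1; canned → 10-1-3; in bulk → 10-1-3-1. Scheduled 17%. Maristan agreement on 10-1: RVC ≥ 50% → 14% available; preferential 14%. → 14%.
Line B: nuts → 10-1; frozen → 10-1-1; retail-packed → 10-1-1-1. Scheduled 9%. Galveny agreement on 10-1: CTH met → 23% available; preference 23% not lower than 9% → no reduction. → 9%.
Line C: fruit → 10-2; canned → 10-2-3; retail-packed → 10-2-3-1. Scheduled 13%. Galveny agreement on 10-1: 10-2-3-1 not covered. → 13%.
Sum: 14% + 9% + 13% = 36%.

36%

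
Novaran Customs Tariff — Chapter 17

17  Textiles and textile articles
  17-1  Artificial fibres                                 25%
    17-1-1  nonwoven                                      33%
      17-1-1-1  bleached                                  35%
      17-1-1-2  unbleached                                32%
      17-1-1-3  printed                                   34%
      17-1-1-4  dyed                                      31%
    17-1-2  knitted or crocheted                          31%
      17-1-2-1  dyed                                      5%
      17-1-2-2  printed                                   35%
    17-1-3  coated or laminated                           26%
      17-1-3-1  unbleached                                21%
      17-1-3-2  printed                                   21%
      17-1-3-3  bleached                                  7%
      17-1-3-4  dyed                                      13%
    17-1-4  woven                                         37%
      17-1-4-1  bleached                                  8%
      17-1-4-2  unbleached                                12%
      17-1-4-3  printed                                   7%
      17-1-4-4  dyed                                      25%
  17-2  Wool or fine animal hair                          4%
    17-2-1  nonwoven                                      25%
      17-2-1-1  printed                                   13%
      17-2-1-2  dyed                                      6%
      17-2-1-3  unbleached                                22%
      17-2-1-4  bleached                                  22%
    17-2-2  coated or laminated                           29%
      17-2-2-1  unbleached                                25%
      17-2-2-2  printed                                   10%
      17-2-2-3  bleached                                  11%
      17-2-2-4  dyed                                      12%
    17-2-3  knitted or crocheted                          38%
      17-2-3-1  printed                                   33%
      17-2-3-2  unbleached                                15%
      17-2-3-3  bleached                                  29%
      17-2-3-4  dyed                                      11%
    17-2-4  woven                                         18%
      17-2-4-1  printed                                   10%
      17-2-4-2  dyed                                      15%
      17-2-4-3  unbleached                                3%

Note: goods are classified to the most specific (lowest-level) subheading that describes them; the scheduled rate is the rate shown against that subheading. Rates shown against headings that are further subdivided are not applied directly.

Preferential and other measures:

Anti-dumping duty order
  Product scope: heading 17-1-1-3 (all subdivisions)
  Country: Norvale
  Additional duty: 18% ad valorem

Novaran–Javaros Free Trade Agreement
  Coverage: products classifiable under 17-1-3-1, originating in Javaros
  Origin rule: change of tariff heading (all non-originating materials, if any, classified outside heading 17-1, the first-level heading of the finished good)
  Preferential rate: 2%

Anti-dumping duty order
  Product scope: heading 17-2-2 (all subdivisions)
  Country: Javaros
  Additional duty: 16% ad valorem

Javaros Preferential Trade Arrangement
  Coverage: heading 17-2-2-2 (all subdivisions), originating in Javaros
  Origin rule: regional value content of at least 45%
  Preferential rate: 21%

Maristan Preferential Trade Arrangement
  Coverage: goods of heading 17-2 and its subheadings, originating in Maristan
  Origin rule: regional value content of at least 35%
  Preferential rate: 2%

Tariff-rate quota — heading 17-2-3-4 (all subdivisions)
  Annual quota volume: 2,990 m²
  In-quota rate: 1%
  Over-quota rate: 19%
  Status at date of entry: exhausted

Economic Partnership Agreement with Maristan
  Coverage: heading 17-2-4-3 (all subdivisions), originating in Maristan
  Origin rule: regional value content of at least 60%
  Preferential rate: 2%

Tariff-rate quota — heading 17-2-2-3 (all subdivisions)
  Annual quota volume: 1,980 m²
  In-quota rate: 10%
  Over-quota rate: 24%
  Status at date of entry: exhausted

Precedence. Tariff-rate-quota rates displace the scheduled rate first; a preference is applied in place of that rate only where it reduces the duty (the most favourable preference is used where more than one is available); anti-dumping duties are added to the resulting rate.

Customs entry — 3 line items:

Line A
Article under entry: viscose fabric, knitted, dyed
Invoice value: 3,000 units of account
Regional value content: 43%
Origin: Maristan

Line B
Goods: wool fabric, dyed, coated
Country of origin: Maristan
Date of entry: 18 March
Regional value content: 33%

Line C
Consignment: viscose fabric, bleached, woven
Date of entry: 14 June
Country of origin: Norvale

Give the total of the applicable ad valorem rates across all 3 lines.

25%

Line A: viscose → 17-1; knitted → 17-1-2; dyed → 17-1-2-1. Scheduled 5%. Maristan agreement on 17-2: 17-1-2-1 not covered; Maristan agreement on 17-2-4-3: 17-1-2-1 not covered. → 5%.
Line B: wool → 17-2; coated → 17-2-2; dyed → 17-2-2-4. Scheduled 12%. Maristan agreement on 17-2: RVC < 35%; Maristan agreement on 17-2-4-3: 17-2-2-4 not covered. → 12%.
Line C: viscose → 17-1; woven → 17-1-4; bleached → 17-1-4-1. Scheduled 8%. No special measure applies. → 8%.
Sum: 5% + 12% + 8% = 25%.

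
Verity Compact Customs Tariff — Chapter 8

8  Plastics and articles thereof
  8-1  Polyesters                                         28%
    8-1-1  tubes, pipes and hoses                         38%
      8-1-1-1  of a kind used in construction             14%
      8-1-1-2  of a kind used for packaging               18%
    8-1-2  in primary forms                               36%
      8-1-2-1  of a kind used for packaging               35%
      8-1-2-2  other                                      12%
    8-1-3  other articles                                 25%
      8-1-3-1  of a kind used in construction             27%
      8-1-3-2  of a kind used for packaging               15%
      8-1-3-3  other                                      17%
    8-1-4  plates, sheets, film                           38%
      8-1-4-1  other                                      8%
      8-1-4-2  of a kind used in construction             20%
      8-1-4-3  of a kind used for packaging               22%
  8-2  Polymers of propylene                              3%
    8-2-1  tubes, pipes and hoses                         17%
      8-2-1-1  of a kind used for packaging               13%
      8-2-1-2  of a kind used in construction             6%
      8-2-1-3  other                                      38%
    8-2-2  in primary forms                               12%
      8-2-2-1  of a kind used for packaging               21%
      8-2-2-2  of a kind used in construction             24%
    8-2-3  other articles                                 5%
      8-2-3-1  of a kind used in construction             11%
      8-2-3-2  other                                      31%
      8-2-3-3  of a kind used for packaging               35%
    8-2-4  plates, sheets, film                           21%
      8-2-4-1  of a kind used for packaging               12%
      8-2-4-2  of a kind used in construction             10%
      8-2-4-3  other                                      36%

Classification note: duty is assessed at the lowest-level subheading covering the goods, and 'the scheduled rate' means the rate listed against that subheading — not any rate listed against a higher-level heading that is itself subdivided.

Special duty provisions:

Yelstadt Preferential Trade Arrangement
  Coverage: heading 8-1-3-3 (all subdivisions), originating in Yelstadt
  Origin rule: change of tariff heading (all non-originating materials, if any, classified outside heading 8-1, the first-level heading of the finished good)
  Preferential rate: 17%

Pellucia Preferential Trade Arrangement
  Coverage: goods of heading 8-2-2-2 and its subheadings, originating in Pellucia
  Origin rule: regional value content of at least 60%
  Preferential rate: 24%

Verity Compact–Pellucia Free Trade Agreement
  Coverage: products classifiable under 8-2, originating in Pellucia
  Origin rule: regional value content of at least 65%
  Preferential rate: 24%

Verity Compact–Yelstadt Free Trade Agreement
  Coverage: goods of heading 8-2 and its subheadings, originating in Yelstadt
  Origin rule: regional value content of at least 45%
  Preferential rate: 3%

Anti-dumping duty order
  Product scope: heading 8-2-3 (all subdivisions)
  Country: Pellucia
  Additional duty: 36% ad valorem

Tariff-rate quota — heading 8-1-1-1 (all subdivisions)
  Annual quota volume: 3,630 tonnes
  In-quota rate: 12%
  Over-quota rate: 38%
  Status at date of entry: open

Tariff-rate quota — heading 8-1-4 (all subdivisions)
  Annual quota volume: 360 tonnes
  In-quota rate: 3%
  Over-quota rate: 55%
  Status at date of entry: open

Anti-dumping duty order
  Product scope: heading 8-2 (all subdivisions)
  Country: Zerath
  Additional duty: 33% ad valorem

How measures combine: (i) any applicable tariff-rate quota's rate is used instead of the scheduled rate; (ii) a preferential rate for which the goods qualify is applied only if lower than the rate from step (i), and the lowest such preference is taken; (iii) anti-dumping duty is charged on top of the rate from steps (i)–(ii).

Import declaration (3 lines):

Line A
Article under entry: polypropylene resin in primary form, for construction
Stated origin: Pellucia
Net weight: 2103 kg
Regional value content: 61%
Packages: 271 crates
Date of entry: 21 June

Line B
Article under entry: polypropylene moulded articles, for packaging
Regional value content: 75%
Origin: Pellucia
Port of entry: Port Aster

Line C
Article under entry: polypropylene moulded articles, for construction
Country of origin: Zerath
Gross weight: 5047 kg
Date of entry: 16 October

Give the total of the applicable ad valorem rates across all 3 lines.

128%

Line A: polypropylene → 8-2; resin in primary form → 8-2-2; for construction → 8-2-2-2. Scheduled 24%. Pellucia agreement on 8-2-2-2: RVC ≥ 60% → 24% available; Pellucia agreement on 8-2: RVC < 65%; preference 24% not lower than 24% → no reduction. → 24%.
Line B: polypropylene → 8-2; moulded articles → 8-2-3; for packaging → 8-2-3-3. Scheduled 35%. Pellucia agreement on 8-2-2-2: 8-2-3-3 not covered; Pellucia agreement on 8-2: RVC ≥ 65% → 24% available; preferential 24%; anti-dumping (Pellucia, 8-2-3): +36%; total 24% + 36% = 60%. → 60%.
Line C: polypropylene → 8-2; moulded articles → 8-2-3; for construction → 8-2-3-1. Scheduled 11%. anti-dumping (Zerath, 8-2): +33%; total 11% + 33% = 44%. → 44%.
Sum: 24% + 60% + 44% = 128%.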